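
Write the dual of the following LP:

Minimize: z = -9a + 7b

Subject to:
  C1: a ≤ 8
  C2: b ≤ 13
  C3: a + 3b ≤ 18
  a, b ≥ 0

Primal min cᵀx s.t. Ax ≤ b, x ≥ 0  →  Dual max −bᵀy s.t. Aᵀy ≥ −c, y ≥ 0.

Maximize: z = -8y1 - 13y2 - 18y3

Subject to:
  y1 + y3 ≥ 9
  y2 + 3y3 ≥ -7
  y1, y2, y3 ≥ 0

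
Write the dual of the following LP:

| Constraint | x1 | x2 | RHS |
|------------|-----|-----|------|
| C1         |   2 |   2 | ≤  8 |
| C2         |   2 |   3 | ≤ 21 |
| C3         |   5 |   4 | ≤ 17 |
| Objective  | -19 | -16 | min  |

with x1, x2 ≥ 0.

Primal min cᵀx s.t. Ax ≤ b, x ≥ 0  →  Dual max −bᵀy s.t. Aᵀy ≥ −c, y ≥ 0.

Maximize: z = -8y1 - 21y2 - 17y3

Subject to:
  2y1 + 2y2 + 5y3 ≥ 19
  2y1 + 3y2 + 4y3 ≥ 16
  y1, y2, y3 ≥ 0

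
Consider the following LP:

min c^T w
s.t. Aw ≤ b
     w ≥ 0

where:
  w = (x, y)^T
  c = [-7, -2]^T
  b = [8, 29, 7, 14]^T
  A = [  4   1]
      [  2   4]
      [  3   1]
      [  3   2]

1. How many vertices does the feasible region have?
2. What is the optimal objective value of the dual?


1. 4
2. -15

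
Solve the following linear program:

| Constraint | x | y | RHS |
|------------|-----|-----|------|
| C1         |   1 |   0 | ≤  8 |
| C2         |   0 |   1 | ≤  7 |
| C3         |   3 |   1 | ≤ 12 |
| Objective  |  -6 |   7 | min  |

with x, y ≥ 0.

Evaluate the objective at each vertex of the feasible region:
  z(0, 0) = 0
  z(4, 0) = -24  ←
  z(1.667, 7) = 39
  z(0, 7) = 49
The minimum is at x = 4, y = 0.

x = 4, y = 0, z = -24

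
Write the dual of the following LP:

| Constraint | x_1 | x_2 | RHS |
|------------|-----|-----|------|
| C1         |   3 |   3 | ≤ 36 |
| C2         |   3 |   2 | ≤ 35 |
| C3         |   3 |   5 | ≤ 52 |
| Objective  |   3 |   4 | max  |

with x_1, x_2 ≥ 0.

Primal max cᵀx s.t. Ax ≤ b, x ≥ 0  →  Dual min bᵀy s.t. Aᵀy ≥ c, y ≥ 0.

Minimize: z = 36y1 + 35y2 + 52y3

Subject to:
  3y1 + 3y2 + 3y3 ≥ 3
  3y1 + 2y2 + 5y3 ≥ 4
  y1, y2, y3 ≥ 0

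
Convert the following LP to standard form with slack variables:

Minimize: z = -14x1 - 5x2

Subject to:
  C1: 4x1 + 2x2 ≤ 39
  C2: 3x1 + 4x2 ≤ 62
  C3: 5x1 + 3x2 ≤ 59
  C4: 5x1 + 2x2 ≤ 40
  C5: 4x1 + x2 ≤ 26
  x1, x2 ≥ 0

min z = -14x1 - 5x2

s.t.
  4x1 + 2x2 + s1 = 39
  3x1 + 4x2 + s2 = 62
  5x1 + 3x2 + s3 = 59
  5x1 + 2x2 + s4 = 40
  4x1 + x2 + s5 = 26
  x1, x2, s1, s2, s3, s4, s5 ≥ 0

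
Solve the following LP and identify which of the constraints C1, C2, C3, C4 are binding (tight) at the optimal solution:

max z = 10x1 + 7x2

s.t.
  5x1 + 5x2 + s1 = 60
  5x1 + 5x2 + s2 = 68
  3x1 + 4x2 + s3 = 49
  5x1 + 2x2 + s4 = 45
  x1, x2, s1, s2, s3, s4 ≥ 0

At x1 = 7, x2 = 5, compute slack b - a·x for each constraint:
  C1: 60 − 60 = 0  (binding)
  C2: 68 − 60 = 8  (slack)
  C3: 49 − 41 = 8  (slack)
  C4: 45 − 45 = 0  (binding)

Optimal: x1 = 7, x2 = 5
Binding: C1, C4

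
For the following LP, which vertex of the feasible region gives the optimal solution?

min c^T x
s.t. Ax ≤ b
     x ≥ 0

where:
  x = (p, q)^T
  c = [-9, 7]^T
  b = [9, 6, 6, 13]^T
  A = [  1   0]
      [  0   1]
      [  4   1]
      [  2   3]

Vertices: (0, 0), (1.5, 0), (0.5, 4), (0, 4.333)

Evaluate the objective at each vertex of the feasible region:
  z(0, 0) = 0
  z(1.5, 0) = -13.5  ←
  z(0.5, 4) = 23.5
  z(0, 4.333) = 30.33
The minimum is at p = 1.5, q = 0.

(1.5, 0)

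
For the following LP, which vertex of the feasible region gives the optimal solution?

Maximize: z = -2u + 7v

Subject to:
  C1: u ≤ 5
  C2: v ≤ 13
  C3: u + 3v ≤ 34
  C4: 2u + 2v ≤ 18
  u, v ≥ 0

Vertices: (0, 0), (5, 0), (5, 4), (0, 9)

Evaluate the objective at each vertex of the feasible region:
  z(0, 0) = 0
  z(5, 0) = -10
  z(5, 4) = 18
  z(0, 9) = 63  ←
The maximum is at u = 0, v = 9.

(0, 9)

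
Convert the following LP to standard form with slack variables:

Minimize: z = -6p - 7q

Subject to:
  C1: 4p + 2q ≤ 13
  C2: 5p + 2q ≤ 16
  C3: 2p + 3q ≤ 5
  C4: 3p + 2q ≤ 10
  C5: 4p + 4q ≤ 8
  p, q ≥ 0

min z = -6p - 7q

s.t.
  4p + 2q + s1 = 13
  5p + 2q + s2 = 16
  2p + 3q + s3 = 5
  3p + 2q + s4 = 10
  4p + 4q + s5 = 8
  p, q, s1, s2, s3, s4, s5 ≥ 0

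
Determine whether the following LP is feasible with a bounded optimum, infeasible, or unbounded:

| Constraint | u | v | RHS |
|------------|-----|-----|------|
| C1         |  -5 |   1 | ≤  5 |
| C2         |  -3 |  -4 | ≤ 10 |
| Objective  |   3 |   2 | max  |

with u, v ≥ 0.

Unbounded (objective can increase without bound)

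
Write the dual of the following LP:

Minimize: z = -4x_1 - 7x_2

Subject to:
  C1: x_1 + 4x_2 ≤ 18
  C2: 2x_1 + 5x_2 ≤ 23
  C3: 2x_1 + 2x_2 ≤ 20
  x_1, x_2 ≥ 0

Primal min cᵀx s.t. Ax ≤ b, x ≥ 0  →  Dual max −bᵀy s.t. Aᵀy ≥ −c, y ≥ 0.

Maximize: z = -18y1 - 23y2 - 20y3

Subject to:
  y1 + 2y2 + 2y3 ≥ 4
  4y1 + 5y2 + 2y3 ≥ 7
  y1, y2, y3 ≥ 0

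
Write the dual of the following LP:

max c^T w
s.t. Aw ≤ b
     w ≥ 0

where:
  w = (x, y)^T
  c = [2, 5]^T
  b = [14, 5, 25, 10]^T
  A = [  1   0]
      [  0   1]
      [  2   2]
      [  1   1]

Primal max cᵀx s.t. Ax ≤ b, x ≥ 0  →  Dual min bᵀy s.t. Aᵀy ≥ c, y ≥ 0.

Minimize: z = 14y1 + 5y2 + 25y3 + 10y4

Subject to:
  y1 + 2y3 + y4 ≥ 2
  y2 + 2y3 + y4 ≥ 5
  y1, y2, y3, y4 ≥ 0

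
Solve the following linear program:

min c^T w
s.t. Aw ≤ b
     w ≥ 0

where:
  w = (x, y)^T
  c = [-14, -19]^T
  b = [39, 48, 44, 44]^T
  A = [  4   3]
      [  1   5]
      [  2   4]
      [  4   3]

Evaluate the objective at each vertex of the feasible region:
  z(0, 0) = 0
  z(9.75, 0) = -136.5
  z(3, 9) = -213  ←
  z(0, 9.6) = -182.4
The minimum is at x = 3, y = 9.

x = 3, y = 9, z = -213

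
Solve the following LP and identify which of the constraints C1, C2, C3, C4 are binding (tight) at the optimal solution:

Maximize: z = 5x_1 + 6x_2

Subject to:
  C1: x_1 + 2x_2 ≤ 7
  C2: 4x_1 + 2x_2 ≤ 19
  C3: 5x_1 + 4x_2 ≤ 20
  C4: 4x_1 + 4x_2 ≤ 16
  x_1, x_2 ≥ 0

At x_1 = 1, x_2 = 3, compute slack b - a·x for each constraint:
  C1: 7 − 7 = 0  (binding)
  C2: 19 − 10 = 9  (slack)
  C3: 20 − 17 = 3  (slack)
  C4: 16 − 16 = 0  (binding)

Optimal: x_1 = 1, x_2 = 3
Binding: C1, C4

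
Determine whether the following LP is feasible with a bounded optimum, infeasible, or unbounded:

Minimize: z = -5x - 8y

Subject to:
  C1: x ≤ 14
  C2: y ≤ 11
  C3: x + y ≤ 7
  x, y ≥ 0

Feasible with a bounded optimal solution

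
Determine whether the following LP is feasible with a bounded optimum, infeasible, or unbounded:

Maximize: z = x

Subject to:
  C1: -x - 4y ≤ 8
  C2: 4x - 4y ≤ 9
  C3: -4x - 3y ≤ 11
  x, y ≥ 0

Unbounded (objective can increase without bound)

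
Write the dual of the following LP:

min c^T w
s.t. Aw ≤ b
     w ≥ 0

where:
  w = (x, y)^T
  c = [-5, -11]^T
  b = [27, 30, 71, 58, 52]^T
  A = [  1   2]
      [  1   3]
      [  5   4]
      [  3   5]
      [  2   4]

Primal min cᵀx s.t. Ax ≤ b, x ≥ 0  →  Dual max −bᵀy s.t. Aᵀy ≥ −c, y ≥ 0.

Maximize: z = -27y1 - 30y2 - 71y3 - 58y4 - 52y5

Subject to:
  y1 + y2 + 5y3 + 3y4 + 2y5 ≥ 5
  2y1 + 3y2 + 4y3 + 5y4 + 4y5 ≥ 11
  y1, y2, y3, y4, y5 ≥ 0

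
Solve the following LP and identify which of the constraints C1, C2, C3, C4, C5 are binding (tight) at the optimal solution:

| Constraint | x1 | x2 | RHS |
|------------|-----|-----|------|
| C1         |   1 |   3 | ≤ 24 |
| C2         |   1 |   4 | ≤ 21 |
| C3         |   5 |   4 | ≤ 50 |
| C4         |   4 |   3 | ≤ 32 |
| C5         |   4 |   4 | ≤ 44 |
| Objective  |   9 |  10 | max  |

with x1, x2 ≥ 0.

At x1 = 5, x2 = 4, compute slack b - a·x for each constraint:
  C1: 24 − 17 = 7  (slack)
  C2: 21 − 21 = 0  (binding)
  C3: 50 − 41 = 9  (slack)
  C4: 32 − 32 = 0  (binding)
  C5: 44 − 36 = 8  (slack)

Optimal: x1 = 5, x2 = 4
Binding: C2, C4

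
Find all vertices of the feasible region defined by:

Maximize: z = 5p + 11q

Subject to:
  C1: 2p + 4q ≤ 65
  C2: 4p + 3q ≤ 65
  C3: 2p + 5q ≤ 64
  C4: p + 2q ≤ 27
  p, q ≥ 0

(0, 0), (16.25, 0), (9.8, 8.6), (7, 10), (0, 12.8)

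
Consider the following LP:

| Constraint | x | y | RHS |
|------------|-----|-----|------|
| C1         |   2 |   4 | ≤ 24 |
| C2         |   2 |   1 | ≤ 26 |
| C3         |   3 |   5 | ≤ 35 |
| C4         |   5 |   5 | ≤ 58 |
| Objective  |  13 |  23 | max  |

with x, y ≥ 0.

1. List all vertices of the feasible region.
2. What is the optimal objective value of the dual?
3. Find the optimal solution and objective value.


1. (0, 0), (11.6, 0), (11.5, 0.1), (10, 1), (0, 6)
2. 153
3. x = 10, y = 1, z = 153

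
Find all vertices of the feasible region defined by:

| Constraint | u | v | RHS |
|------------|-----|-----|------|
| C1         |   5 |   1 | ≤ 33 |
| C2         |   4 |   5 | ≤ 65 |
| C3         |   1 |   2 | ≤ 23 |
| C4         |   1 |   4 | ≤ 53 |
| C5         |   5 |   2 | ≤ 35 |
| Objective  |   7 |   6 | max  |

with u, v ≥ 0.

(0, 0), (6.6, 0), (6.2, 2), (3, 10), (0, 11.5)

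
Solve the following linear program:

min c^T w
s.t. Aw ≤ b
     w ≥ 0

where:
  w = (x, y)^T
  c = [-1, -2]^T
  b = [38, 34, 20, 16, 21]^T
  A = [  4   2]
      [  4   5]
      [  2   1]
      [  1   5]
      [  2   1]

Evaluate the objective at each vertex of the feasible region:
  z(0, 0) = 0
  z(8.5, 0) = -8.5
  z(6, 2) = -10  ←
  z(0, 3.2) = -6.4
The minimum is at x = 6, y = 2.

x = 6, y = 2, z = -10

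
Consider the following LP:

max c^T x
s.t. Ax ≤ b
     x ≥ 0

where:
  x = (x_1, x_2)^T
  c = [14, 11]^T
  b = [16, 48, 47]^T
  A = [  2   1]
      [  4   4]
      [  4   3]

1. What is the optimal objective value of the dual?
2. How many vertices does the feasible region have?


1. 144
2. 4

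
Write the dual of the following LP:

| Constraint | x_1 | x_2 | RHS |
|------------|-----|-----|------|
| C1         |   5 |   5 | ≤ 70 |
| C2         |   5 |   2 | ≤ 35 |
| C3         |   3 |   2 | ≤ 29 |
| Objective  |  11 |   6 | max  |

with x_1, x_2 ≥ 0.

Primal max cᵀx s.t. Ax ≤ b, x ≥ 0  →  Dual min bᵀy s.t. Aᵀy ≥ c, y ≥ 0.

Minimize: z = 70y1 + 35y2 + 29y3

Subject to:
  5y1 + 5y2 + 3y3 ≥ 11
  5y1 + 2y2 + 2y3 ≥ 6
  y1, y2, y3 ≥ 0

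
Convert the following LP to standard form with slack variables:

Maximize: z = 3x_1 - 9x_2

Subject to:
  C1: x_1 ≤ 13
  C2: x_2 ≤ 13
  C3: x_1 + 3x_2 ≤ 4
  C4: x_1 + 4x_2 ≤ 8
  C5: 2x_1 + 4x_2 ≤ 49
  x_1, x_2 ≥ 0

max z = 3x_1 - 9x_2

s.t.
  x_1 + s1 = 13
  x_2 + s2 = 13
  x_1 + 3x_2 + s3 = 4
  x_1 + 4x_2 + s4 = 8
  2x_1 + 4x_2 + s5 = 49
  x_1, x_2, s1, s2, s3, s4, s5 ≥ 0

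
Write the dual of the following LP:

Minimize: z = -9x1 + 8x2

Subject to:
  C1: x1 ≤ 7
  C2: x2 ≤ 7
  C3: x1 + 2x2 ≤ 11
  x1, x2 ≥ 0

Primal min cᵀx s.t. Ax ≤ b, x ≥ 0  →  Dual max −bᵀy s.t. Aᵀy ≥ −c, y ≥ 0.

Maximize: z = -7y1 - 7y2 - 11y3

Subject to:
  y1 + y3 ≥ 9
  y2 + 2y3 ≥ -8
  y1, y2, y3 ≥ 0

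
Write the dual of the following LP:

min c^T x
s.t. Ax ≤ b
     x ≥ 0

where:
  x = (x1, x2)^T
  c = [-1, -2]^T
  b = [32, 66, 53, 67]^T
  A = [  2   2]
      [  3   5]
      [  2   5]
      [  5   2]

Primal min cᵀx s.t. Ax ≤ b, x ≥ 0  →  Dual max −bᵀy s.t. Aᵀy ≥ −c, y ≥ 0.

Maximize: z = -32y1 - 66y2 - 53y3 - 67y4

Subject to:
  2y1 + 3y2 + 2y3 + 5y4 ≥ 1
  2y1 + 5y2 + 5y3 + 2y4 ≥ 2
  y1, y2, y3, y4 ≥ 0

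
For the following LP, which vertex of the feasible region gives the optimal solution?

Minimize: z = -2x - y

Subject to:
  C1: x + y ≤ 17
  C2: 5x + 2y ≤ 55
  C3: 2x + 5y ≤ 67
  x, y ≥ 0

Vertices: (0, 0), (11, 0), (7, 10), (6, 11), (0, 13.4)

Evaluate the objective at each vertex of the feasible region:
  z(0, 0) = 0
  z(11, 0) = -22
  z(7, 10) = -24  ←
  z(6, 11) = -23
  z(0, 13.4) = -13.4
The minimum is at x = 7, y = 10.

(7, 10)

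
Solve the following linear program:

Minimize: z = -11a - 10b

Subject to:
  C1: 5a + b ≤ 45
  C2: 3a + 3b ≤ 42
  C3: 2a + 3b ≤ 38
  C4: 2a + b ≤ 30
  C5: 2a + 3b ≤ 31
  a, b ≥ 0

Evaluate the objective at each vertex of the feasible region:
  z(0, 0) = 0
  z(9, 0) = -99
  z(8, 5) = -138  ←
  z(0, 10.33) = -103.3
The minimum is at a = 8, b = 5.

a = 8, b = 5, z = -138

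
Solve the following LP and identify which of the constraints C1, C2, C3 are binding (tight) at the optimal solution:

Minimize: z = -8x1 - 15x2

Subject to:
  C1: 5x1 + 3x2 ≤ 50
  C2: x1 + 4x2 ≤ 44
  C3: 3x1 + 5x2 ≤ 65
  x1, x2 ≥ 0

At x1 = 4, x2 = 10, compute slack b - a·x for each constraint:
  C1: 50 − 50 = 0  (binding)
  C2: 44 − 44 = 0  (binding)
  C3: 65 − 62 = 3  (slack)

Optimal: x1 = 4, x2 = 10
Binding: C1, C2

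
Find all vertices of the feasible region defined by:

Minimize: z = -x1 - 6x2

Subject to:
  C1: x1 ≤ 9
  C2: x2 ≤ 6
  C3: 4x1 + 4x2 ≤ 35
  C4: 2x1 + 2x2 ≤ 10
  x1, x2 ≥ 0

(0, 0), (5, 0), (0, 5)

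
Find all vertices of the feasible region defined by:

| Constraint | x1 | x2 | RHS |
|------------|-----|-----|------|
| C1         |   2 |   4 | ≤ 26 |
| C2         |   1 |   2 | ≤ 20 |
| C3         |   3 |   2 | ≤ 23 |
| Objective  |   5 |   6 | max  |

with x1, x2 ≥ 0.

(0, 0), (7.667, 0), (5, 4), (0, 6.5)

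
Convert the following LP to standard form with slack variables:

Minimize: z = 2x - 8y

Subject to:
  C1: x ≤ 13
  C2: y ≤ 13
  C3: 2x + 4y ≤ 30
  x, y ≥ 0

min z = 2x - 8y

s.t.
  x + s1 = 13
  y + s2 = 13
  2x + 4y + s3 = 30
  x, y, s1, s2, s3 ≥ 0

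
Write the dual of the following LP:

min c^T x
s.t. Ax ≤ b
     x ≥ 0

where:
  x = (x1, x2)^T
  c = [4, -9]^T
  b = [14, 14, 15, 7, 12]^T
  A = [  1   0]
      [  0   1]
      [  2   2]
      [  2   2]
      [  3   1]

Primal min cᵀx s.t. Ax ≤ b, x ≥ 0  →  Dual max −bᵀy s.t. Aᵀy ≥ −c, y ≥ 0.

Maximize: z = -14y1 - 14y2 - 15y3 - 7y4 - 12y5

Subject to:
  y1 + 2y3 + 2y4 + 3y5 ≥ -4
  y2 + 2y3 + 2y4 + y5 ≥ 9
  y1, y2, y3, y4, y5 ≥ 0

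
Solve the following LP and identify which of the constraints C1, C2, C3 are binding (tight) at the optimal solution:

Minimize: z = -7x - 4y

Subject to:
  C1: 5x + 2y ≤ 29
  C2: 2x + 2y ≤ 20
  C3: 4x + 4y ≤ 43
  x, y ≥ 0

At x = 3, y = 7, compute slack b - a·x for each constraint:
  C1: 29 − 29 = 0  (binding)
  C2: 20 − 20 = 0  (binding)
  C3: 43 − 40 = 3  (slack)

Optimal: x = 3, y = 7
Binding: C1, C2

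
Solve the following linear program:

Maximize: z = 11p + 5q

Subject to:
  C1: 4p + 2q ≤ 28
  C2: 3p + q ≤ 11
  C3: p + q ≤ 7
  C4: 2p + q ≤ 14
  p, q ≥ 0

Evaluate the objective at each vertex of the feasible region:
  z(0, 0) = 0
  z(3.667, 0) = 40.33
  z(2, 5) = 47  ←
  z(0, 7) = 35
The maximum is at p = 2, q = 5.

p = 2, q = 5, z = 47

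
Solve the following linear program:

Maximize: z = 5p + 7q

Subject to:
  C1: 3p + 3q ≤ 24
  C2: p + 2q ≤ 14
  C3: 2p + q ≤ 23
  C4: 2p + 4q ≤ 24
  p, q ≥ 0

Evaluate the objective at each vertex of the feasible region:
  z(0, 0) = 0
  z(8, 0) = 40
  z(4, 4) = 48  ←
  z(0, 6) = 42
The maximum is at p = 4, q = 4.

p = 4, q = 4, z = 48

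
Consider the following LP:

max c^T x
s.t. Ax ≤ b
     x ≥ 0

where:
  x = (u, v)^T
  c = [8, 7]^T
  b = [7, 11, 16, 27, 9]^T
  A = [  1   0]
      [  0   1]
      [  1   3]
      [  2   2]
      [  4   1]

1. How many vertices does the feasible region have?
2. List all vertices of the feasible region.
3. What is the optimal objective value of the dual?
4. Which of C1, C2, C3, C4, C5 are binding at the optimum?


1. 4
2. (0, 0), (2.25, 0), (1, 5), (0, 5.333)
3. 43
4. C3, C5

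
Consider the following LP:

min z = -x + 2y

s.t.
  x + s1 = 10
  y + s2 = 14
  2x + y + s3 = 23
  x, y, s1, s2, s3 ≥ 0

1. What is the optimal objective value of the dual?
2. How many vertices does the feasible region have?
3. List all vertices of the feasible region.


1. -10
2. 5
3. (0, 0), (10, 0), (10, 3), (4.5, 14), (0, 14)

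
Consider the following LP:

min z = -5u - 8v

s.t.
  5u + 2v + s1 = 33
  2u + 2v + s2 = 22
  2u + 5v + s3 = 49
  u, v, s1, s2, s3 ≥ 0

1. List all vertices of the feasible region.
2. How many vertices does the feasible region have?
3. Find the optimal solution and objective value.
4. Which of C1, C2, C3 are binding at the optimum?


1. (0, 0), (6.6, 0), (3.667, 7.333), (2, 9), (0, 9.8)
2. 5
3. u = 2, v = 9, z = -82
4. C2, C3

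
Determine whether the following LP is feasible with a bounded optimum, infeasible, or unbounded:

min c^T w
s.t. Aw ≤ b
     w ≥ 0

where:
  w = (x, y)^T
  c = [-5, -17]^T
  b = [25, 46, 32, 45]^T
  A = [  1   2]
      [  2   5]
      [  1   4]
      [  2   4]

Feasible with a bounded optimal solution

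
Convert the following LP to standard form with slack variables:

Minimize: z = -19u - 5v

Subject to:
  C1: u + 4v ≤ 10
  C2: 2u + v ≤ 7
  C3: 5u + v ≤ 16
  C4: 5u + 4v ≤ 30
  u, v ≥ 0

min z = -19u - 5v

s.t.
  u + 4v + s1 = 10
  2u + v + s2 = 7
  5u + v + s3 = 16
  5u + 4v + s4 = 30
  u, v, s1, s2, s3, s4 ≥ 0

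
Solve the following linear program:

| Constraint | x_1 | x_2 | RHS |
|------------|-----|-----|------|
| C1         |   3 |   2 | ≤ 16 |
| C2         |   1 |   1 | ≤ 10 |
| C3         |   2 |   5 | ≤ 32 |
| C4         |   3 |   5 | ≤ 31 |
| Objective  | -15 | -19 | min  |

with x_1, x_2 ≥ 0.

Evaluate the objective at each vertex of the feasible region:
  z(0, 0) = 0
  z(5.333, 0) = -80
  z(2, 5) = -125  ←
  z(0, 6.2) = -117.8
The minimum is at x_1 = 2, x_2 = 5.

x_1 = 2, x_2 = 5, z = -125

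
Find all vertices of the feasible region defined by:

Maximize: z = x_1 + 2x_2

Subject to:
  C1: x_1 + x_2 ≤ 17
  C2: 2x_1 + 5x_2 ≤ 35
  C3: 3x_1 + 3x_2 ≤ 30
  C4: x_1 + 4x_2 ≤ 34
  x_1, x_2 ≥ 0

(0, 0), (10, 0), (5, 5), (0, 7)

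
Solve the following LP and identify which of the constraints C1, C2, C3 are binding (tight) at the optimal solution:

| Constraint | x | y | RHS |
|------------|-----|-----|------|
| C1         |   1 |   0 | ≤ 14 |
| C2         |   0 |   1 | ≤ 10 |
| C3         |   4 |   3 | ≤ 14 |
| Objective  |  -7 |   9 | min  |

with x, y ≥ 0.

At x = 3.5, y = 0, compute slack b - a·x for each constraint:
  C1: 14 − 3.5 = 10.5  (slack)
  C2: 10 − 0 = 10  (slack)
  C3: 14 − 14 = 0  (binding)

Optimal: x = 3.5, y = 0
Binding: C3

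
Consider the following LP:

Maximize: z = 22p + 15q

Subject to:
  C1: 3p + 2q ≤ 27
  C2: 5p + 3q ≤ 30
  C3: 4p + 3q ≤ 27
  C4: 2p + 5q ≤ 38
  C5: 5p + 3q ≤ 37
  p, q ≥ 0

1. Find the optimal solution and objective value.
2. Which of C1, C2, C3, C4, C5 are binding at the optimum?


1. p = 3, q = 5, z = 141
2. C2, C3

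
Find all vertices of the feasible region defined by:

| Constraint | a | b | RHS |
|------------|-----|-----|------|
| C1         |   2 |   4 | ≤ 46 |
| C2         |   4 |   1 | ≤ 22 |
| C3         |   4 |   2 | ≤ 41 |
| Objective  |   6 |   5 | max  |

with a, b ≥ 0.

(0, 0), (5.5, 0), (3, 10), (0, 11.5)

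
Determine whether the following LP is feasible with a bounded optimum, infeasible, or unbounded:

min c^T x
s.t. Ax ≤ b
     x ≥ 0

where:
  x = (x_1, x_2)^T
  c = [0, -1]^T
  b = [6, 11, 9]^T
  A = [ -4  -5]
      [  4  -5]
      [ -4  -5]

Unbounded (objective can decrease without bound)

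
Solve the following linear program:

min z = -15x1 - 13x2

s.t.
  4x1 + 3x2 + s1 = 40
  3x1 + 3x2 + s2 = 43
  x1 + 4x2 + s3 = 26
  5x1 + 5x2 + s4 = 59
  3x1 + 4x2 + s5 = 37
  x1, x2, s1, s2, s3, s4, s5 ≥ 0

Evaluate the objective at each vertex of the feasible region:
  z(0, 0) = 0
  z(10, 0) = -150
  z(7, 4) = -157  ←
  z(5.5, 5.125) = -149.1
  z(0, 6.5) = -84.5
The minimum is at x1 = 7, x2 = 4.

x1 = 7, x2 = 4, z = -157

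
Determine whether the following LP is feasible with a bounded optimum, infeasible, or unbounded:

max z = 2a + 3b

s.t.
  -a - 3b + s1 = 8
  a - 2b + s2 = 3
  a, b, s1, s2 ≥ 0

Unbounded (objective can increase without bound)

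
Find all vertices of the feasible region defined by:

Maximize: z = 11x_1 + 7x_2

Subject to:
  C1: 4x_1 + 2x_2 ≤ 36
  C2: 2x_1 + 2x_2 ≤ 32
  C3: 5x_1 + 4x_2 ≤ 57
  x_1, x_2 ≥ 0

(0, 0), (9, 0), (5, 8), (0, 14.25)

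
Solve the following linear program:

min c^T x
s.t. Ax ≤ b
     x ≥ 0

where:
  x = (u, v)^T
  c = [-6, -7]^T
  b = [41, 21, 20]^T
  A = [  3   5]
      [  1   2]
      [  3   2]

Evaluate the objective at each vertex of the feasible region:
  z(0, 0) = 0
  z(6.667, 0) = -40
  z(2, 7) = -61  ←
  z(0, 8.2) = -57.4
The minimum is at u = 2, v = 7.

u = 2, v = 7, z = -61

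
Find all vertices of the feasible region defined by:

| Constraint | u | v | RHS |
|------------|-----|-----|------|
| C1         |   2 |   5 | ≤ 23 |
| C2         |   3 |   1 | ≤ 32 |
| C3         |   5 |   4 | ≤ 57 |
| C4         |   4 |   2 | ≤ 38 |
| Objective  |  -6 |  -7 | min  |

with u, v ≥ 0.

(0, 0), (9.5, 0), (9, 1), (0, 4.6)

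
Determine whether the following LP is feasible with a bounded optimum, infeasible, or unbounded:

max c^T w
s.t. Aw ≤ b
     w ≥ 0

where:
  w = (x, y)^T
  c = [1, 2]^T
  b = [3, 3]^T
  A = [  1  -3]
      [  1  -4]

Unbounded (objective can increase without bound)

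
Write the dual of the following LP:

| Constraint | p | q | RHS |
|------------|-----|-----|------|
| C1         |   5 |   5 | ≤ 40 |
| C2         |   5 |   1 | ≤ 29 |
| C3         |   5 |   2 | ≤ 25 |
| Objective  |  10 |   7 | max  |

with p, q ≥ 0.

Primal max cᵀx s.t. Ax ≤ b, x ≥ 0  →  Dual min bᵀy s.t. Aᵀy ≥ c, y ≥ 0.

Minimize: z = 40y1 + 29y2 + 25y3

Subject to:
  5y1 + 5y2 + 5y3 ≥ 10
  5y1 + y2 + 2y3 ≥ 7
  y1, y2, y3 ≥ 0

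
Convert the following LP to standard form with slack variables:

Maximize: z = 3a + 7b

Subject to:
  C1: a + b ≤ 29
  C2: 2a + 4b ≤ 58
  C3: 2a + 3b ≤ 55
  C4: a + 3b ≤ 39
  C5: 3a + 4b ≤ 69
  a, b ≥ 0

max z = 3a + 7b

s.t.
  a + b + s1 = 29
  2a + 4b + s2 = 58
  2a + 3b + s3 = 55
  a + 3b + s4 = 39
  3a + 4b + s5 = 69
  a, b, s1, s2, s3, s4, s5 ≥ 0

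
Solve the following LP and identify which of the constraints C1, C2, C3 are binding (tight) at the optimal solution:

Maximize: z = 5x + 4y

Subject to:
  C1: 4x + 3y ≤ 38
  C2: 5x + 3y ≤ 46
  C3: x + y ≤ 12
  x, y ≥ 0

At x = 2, y = 10, compute slack b - a·x for each constraint:
  C1: 38 − 38 = 0  (binding)
  C2: 46 − 40 = 6  (slack)
  C3: 12 − 12 = 0  (binding)

Optimal: x = 2, y = 10
Binding: C1, C3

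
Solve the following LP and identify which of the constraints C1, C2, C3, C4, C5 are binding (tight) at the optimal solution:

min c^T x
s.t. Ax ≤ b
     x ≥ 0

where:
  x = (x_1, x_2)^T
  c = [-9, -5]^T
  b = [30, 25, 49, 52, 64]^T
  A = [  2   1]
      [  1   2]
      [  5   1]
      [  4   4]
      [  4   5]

At x_1 = 9, x_2 = 4, compute slack b - a·x for each constraint:
  C1: 30 − 22 = 8  (slack)
  C2: 25 − 17 = 8  (slack)
  C3: 49 − 49 = 0  (binding)
  C4: 52 − 52 = 0  (binding)
  C5: 64 − 56 = 8  (slack)

Optimal: x_1 = 9, x_2 = 4
Binding: C3, C4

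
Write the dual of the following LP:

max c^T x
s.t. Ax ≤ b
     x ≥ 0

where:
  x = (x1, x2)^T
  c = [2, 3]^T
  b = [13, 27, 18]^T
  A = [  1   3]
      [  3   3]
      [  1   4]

Primal max cᵀx s.t. Ax ≤ b, x ≥ 0  →  Dual min bᵀy s.t. Aᵀy ≥ c, y ≥ 0.

Minimize: z = 13y1 + 27y2 + 18y3

Subject to:
  y1 + 3y2 + y3 ≥ 2
  3y1 + 3y2 + 4y3 ≥ 3
  y1, y2, y3 ≥ 0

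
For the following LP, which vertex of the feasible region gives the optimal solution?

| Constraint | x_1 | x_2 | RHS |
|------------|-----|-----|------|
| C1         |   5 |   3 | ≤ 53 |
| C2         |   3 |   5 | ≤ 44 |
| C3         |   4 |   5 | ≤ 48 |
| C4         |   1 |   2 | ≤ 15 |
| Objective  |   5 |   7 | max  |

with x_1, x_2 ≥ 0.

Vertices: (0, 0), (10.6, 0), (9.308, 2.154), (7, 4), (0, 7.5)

Evaluate the objective at each vertex of the feasible region:
  z(0, 0) = 0
  z(10.6, 0) = 53
  z(9.308, 2.154) = 61.62
  z(7, 4) = 63  ←
  z(0, 7.5) = 52.5
The maximum is at x_1 = 7, x_2 = 4.

(7, 4)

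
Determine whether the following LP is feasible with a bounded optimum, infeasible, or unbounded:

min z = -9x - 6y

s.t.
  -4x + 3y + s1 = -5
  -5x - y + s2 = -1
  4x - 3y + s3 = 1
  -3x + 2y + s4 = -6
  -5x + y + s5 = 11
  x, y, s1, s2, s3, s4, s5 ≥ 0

Infeasible (no feasible solution exists)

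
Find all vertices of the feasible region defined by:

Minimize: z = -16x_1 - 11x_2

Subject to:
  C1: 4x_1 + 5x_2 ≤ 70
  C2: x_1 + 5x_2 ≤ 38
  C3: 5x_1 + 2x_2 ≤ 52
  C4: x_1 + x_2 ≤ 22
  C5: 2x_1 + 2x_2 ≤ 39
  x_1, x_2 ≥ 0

(0, 0), (10.4, 0), (8, 6), (0, 7.6)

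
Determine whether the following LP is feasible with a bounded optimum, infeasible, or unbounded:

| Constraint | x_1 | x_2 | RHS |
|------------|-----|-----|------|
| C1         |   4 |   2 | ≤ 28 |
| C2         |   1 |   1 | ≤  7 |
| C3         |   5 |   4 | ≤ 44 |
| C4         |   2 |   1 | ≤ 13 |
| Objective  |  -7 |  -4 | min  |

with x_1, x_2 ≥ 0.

Feasible with a bounded optimal solution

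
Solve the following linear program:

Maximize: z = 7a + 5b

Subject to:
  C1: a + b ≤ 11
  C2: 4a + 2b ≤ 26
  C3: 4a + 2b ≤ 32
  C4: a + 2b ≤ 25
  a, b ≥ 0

Evaluate the objective at each vertex of the feasible region:
  z(0, 0) = 0
  z(6.5, 0) = 45.5
  z(2, 9) = 59  ←
  z(0, 11) = 55
The maximum is at a = 2, b = 9.

a = 2, b = 9, z = 59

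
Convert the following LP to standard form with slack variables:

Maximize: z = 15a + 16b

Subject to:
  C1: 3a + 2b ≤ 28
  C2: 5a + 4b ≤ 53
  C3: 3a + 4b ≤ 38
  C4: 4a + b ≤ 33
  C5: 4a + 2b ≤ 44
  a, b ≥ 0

max z = 15a + 16b

s.t.
  3a + 2b + s1 = 28
  5a + 4b + s2 = 53
  3a + 4b + s3 = 38
  4a + b + s4 = 33
  4a + 2b + s5 = 44
  a, b, s1, s2, s3, s4, s5 ≥ 0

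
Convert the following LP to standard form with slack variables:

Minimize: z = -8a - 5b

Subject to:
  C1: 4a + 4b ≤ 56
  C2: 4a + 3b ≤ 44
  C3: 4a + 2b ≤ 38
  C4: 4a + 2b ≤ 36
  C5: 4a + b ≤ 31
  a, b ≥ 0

min z = -8a - 5b

s.t.
  4a + 4b + s1 = 56
  4a + 3b + s2 = 44
  4a + 2b + s3 = 38
  4a + 2b + s4 = 36
  4a + b + s5 = 31
  a, b, s1, s2, s3, s4, s5 ≥ 0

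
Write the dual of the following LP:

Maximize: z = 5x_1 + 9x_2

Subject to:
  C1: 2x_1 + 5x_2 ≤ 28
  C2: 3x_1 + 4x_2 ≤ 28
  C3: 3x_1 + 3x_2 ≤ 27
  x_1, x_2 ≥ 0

Primal max cᵀx s.t. Ax ≤ b, x ≥ 0  →  Dual min bᵀy s.t. Aᵀy ≥ c, y ≥ 0.

Minimize: z = 28y1 + 28y2 + 27y3

Subject to:
  2y1 + 3y2 + 3y3 ≥ 5
  5y1 + 4y2 + 3y3 ≥ 9
  y1, y2, y3 ≥ 0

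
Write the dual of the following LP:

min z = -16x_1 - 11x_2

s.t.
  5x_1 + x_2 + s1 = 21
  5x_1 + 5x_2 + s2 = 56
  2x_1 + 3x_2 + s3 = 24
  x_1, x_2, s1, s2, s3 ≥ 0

Primal min cᵀx s.t. Ax ≤ b, x ≥ 0  →  Dual max −bᵀy s.t. Aᵀy ≥ −c, y ≥ 0.

Maximize: z = -21y1 - 56y2 - 24y3

Subject to:
  5y1 + 5y2 + 2y3 ≥ 16
  y1 + 5y2 + 3y3 ≥ 11
  y1, y2, y3 ≥ 0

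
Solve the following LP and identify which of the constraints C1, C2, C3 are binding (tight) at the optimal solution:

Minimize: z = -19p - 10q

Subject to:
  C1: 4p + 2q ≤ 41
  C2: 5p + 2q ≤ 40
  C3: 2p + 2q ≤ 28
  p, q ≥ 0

At p = 4, q = 10, compute slack b - a·x for each constraint:
  C1: 41 − 36 = 5  (slack)
  C2: 40 − 40 = 0  (binding)
  C3: 28 − 28 = 0  (binding)

Optimal: p = 4, q = 10
Binding: C2, C3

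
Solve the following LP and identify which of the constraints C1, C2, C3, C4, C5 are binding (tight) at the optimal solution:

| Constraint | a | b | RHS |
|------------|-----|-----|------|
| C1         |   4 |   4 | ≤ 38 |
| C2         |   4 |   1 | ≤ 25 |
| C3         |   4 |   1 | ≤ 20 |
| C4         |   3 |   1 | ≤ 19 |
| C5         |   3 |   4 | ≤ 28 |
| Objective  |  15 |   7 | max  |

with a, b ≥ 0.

At a = 4, b = 4, compute slack b - a·x for each constraint:
  C1: 38 − 32 = 6  (slack)
  C2: 25 − 20 = 5  (slack)
  C3: 20 − 20 = 0  (binding)
  C4: 19 − 16 = 3  (slack)
  C5: 28 − 28 = 0  (binding)

Optimal: a = 4, b = 4
Binding: C3, C5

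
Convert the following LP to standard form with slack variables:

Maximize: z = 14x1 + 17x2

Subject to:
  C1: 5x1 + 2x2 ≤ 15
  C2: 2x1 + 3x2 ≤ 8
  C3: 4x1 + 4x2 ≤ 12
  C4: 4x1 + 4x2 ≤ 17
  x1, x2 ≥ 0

max z = 14x1 + 17x2

s.t.
  5x1 + 2x2 + s1 = 15
  2x1 + 3x2 + s2 = 8
  4x1 + 4x2 + s3 = 12
  4x1 + 4x2 + s4 = 17
  x1, x2, s1, s2, s3, s4 ≥ 0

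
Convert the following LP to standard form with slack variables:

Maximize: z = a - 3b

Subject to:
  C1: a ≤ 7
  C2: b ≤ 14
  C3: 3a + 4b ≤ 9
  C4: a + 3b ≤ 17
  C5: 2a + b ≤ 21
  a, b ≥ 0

max z = a - 3b

s.t.
  a + s1 = 7
  b + s2 = 14
  3a + 4b + s3 = 9
  a + 3b + s4 = 17
  2a + b + s5 = 21
  a, b, s1, s2, s3, s4, s5 ≥ 0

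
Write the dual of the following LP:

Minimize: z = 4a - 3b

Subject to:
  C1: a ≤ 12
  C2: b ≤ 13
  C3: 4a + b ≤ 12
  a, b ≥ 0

Primal min cᵀx s.t. Ax ≤ b, x ≥ 0  →  Dual max −bᵀy s.t. Aᵀy ≥ −c, y ≥ 0.

Maximize: z = -12y1 - 13y2 - 12y3

Subject to:
  y1 + 4y3 ≥ -4
  y2 + y3 ≥ 3
  y1, y2, y3 ≥ 0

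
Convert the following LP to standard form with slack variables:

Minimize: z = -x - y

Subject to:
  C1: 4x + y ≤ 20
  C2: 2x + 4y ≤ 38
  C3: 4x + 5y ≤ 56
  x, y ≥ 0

min z = -x - y

s.t.
  4x + y + s1 = 20
  2x + 4y + s2 = 38
  4x + 5y + s3 = 56
  x, y, s1, s2, s3 ≥ 0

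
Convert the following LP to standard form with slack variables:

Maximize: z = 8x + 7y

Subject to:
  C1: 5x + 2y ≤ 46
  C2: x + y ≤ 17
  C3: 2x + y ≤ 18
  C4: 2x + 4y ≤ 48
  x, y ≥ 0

max z = 8x + 7y

s.t.
  5x + 2y + s1 = 46
  x + y + s2 = 17
  2x + y + s3 = 18
  2x + 4y + s4 = 48
  x, y, s1, s2, s3, s4 ≥ 0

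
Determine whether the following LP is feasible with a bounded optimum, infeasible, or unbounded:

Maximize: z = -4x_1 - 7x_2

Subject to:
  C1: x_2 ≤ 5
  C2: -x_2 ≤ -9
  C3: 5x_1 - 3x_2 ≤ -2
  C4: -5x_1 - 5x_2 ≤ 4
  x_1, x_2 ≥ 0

Infeasible (no feasible solution exists)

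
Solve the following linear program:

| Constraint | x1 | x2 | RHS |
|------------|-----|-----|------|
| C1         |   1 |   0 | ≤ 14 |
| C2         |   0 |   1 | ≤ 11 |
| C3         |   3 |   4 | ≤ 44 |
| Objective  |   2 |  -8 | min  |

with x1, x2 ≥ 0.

Evaluate the objective at each vertex of the feasible region:
  z(0, 0) = 0
  z(14, 0) = 28
  z(14, 0.5) = 24
  z(0, 11) = -88  ←
The minimum is at x1 = 0, x2 = 11.

x1 = 0, x2 = 11, z = -88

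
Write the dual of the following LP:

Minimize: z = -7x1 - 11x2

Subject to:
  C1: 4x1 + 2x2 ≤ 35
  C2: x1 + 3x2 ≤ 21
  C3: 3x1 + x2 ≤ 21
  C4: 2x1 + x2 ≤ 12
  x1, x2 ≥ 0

Primal min cᵀx s.t. Ax ≤ b, x ≥ 0  →  Dual max −bᵀy s.t. Aᵀy ≥ −c, y ≥ 0.

Maximize: z = -35y1 - 21y2 - 21y3 - 12y4

Subject to:
  4y1 + y2 + 3y3 + 2y4 ≥ 7
  2y1 + 3y2 + y3 + y4 ≥ 11
  y1, y2, y3, y4 ≥ 0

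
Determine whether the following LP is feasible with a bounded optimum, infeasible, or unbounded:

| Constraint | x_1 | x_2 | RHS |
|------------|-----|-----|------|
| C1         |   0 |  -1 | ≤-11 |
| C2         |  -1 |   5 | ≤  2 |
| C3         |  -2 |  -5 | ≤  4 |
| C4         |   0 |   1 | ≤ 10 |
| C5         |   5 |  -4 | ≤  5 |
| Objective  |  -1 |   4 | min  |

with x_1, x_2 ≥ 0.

Infeasible (no feasible solution exists)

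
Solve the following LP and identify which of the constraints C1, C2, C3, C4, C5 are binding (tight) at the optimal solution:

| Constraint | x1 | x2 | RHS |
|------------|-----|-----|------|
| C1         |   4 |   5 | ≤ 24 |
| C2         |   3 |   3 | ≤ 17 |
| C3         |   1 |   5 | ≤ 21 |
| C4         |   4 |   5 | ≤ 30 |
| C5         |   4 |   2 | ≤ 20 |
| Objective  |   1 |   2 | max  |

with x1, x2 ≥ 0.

At x1 = 1, x2 = 4, compute slack b - a·x for each constraint:
  C1: 24 − 24 = 0  (binding)
  C2: 17 − 15 = 2  (slack)
  C3: 21 − 21 = 0  (binding)
  C4: 30 − 24 = 6  (slack)
  C5: 20 − 12 = 8  (slack)

Optimal: x1 = 1, x2 = 4
Binding: C1, C3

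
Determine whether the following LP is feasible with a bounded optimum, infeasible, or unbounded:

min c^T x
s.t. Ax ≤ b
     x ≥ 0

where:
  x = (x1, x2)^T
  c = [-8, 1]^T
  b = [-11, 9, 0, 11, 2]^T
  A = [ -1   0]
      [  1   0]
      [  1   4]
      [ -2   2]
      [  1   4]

Infeasible (no feasible solution exists)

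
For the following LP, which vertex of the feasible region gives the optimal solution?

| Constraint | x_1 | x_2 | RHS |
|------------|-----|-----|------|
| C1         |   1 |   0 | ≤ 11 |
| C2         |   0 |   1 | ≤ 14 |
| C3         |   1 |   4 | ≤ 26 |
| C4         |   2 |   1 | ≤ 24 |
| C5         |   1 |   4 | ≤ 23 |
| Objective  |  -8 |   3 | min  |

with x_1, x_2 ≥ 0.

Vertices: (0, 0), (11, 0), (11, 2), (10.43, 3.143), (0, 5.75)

Evaluate the objective at each vertex of the feasible region:
  z(0, 0) = 0
  z(11, 0) = -88  ←
  z(11, 2) = -82
  z(10.43, 3.143) = -74
  z(0, 5.75) = 17.25
The minimum is at x_1 = 11, x_2 = 0.

(11, 0)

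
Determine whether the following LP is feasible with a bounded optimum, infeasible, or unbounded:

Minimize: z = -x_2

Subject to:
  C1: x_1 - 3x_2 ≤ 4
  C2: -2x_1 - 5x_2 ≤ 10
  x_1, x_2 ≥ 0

Unbounded (objective can decrease without bound)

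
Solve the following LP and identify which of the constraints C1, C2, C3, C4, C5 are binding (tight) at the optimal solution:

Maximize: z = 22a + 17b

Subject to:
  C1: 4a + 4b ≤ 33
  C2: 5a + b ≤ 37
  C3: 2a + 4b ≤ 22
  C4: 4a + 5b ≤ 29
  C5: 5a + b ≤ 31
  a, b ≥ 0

At a = 6, b = 1, compute slack b - a·x for each constraint:
  C1: 33 − 28 = 5  (slack)
  C2: 37 − 31 = 6  (slack)
  C3: 22 − 16 = 6  (slack)
  C4: 29 − 29 = 0  (binding)
  C5: 31 − 31 = 0  (binding)

Optimal: a = 6, b = 1
Binding: C4, C5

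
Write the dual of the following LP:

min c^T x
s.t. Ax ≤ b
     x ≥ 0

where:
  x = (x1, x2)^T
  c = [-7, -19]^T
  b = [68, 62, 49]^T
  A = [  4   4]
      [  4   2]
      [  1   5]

Primal min cᵀx s.t. Ax ≤ b, x ≥ 0  →  Dual max −bᵀy s.t. Aᵀy ≥ −c, y ≥ 0.

Maximize: z = -68y1 - 62y2 - 49y3

Subject to:
  4y1 + 4y2 + y3 ≥ 7
  4y1 + 2y2 + 5y3 ≥ 19
  y1, y2, y3 ≥ 0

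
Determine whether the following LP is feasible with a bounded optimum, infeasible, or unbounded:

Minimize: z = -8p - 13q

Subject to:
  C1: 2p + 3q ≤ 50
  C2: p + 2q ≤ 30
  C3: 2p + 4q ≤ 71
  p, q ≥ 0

Feasible with a bounded optimal solution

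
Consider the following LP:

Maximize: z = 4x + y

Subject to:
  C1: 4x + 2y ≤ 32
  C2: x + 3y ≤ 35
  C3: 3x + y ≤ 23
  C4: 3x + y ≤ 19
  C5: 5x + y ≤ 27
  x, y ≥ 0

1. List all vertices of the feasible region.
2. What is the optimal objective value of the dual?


1. (0, 0), (5.4, 0), (4, 7), (3, 10), (2.6, 10.8), (0, 11.67)
2. 23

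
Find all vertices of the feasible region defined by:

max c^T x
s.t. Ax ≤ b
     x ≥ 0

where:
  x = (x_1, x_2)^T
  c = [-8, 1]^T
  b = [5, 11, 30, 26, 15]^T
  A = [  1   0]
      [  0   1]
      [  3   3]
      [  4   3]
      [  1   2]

(0, 0), (5, 0), (5, 2), (1.4, 6.8), (0, 7.5)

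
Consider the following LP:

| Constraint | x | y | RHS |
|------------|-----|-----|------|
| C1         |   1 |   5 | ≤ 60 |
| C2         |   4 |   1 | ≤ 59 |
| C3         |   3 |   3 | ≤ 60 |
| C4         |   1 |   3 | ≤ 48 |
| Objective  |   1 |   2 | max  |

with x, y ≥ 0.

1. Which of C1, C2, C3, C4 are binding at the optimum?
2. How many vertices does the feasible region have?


1. C1, C3
2. 5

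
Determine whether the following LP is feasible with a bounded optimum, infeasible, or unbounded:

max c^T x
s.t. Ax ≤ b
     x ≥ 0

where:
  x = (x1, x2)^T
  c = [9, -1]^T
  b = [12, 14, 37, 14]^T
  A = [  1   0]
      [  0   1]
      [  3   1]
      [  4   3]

Feasible with a bounded optimal solution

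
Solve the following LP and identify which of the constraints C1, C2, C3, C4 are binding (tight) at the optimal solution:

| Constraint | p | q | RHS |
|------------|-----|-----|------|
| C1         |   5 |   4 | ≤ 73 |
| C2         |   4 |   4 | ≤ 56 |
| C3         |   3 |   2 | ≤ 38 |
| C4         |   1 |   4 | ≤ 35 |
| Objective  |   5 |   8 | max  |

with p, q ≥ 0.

At p = 7, q = 7, compute slack b - a·x for each constraint:
  C1: 73 − 63 = 10  (slack)
  C2: 56 − 56 = 0  (binding)
  C3: 38 − 35 = 3  (slack)
  C4: 35 − 35 = 0  (binding)

Optimal: p = 7, q = 7
Binding: C2, C4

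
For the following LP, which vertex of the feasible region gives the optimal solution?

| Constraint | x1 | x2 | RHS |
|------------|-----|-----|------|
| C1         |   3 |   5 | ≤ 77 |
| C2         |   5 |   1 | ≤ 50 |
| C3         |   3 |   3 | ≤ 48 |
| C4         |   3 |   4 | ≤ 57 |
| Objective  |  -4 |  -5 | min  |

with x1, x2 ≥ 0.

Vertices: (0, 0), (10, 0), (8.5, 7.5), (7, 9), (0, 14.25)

Evaluate the objective at each vertex of the feasible region:
  z(0, 0) = 0
  z(10, 0) = -40
  z(8.5, 7.5) = -71.5
  z(7, 9) = -73  ←
  z(0, 14.25) = -71.25
The minimum is at x1 = 7, x2 = 9.

(7, 9)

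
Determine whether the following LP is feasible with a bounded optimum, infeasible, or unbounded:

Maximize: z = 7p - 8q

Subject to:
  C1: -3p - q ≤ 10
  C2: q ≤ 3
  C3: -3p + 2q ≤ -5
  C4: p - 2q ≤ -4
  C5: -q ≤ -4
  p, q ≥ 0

Infeasible (no feasible solution exists)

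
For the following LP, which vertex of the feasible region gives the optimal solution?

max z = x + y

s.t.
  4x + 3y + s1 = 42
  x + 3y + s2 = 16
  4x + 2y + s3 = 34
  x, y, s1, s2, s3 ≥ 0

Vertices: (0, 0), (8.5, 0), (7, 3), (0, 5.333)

Evaluate the objective at each vertex of the feasible region:
  z(0, 0) = 0
  z(8.5, 0) = 8.5
  z(7, 3) = 10  ←
  z(0, 5.333) = 5.333
The maximum is at x = 7, y = 3.

(7, 3)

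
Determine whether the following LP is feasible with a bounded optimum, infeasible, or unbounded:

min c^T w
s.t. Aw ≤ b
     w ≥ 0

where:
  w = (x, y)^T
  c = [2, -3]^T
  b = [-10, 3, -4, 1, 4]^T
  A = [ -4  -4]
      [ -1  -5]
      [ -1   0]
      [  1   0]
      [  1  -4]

Infeasible (no feasible solution exists)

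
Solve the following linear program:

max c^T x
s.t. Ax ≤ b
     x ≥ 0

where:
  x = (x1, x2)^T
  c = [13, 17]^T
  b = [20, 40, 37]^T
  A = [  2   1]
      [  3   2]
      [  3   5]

Evaluate the objective at each vertex of the feasible region:
  z(0, 0) = 0
  z(10, 0) = 130
  z(9, 2) = 151  ←
  z(0, 7.4) = 125.8
The maximum is at x1 = 9, x2 = 2.

x1 = 9, x2 = 2, z = 151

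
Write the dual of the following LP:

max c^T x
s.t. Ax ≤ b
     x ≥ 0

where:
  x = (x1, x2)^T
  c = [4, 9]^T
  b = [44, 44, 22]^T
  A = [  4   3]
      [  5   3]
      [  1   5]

Primal max cᵀx s.t. Ax ≤ b, x ≥ 0  →  Dual min bᵀy s.t. Aᵀy ≥ c, y ≥ 0.

Minimize: z = 44y1 + 44y2 + 22y3

Subject to:
  4y1 + 5y2 + y3 ≥ 4
  3y1 + 3y2 + 5y3 ≥ 9
  y1, y2, y3 ≥ 0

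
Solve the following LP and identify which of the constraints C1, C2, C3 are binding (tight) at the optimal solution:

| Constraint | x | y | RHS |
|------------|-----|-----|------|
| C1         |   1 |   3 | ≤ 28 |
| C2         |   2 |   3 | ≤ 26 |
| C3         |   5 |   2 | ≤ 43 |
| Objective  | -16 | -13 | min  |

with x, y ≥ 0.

At x = 7, y = 4, compute slack b - a·x for each constraint:
  C1: 28 − 19 = 9  (slack)
  C2: 26 − 26 = 0  (binding)
  C3: 43 − 43 = 0  (binding)

Optimal: x = 7, y = 4
Binding: C2, C3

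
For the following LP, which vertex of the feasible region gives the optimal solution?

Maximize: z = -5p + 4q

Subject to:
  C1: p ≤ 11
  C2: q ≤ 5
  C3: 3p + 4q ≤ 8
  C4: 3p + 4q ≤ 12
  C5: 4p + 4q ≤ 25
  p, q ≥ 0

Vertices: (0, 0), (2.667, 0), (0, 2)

Evaluate the objective at each vertex of the feasible region:
  z(0, 0) = 0
  z(2.667, 0) = -13.33
  z(0, 2) = 8  ←
The maximum is at p = 0, q = 2.

(0, 2)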